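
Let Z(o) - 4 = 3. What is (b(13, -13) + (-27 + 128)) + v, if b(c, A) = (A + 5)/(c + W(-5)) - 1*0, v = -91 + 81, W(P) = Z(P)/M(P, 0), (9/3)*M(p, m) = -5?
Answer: 991/11 ≈ 90.091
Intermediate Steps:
M(p, m) = -5/3 (M(p, m) = (⅓)*(-5) = -5/3)
Z(o) = 7 (Z(o) = 4 + 3 = 7)
W(P) = -21/5 (W(P) = 7/(-5/3) = 7*(-⅗) = -21/5)
v = -10
b(c, A) = (5 + A)/(-21/5 + c) (b(c, A) = (A + 5)/(c - 21/5) - 1*0 = (5 + A)/(-21/5 + c) + 0 = (5 + A)/(-21/5 + c))
(b(13, -13) + (-27 + 128)) + v = (5*(5 - 13)/(-21 + 5*13) + (-27 + 128)) - 10 = (5*(-8)/(-21 + 65) + 101) - 10 = (5*(-8)/44 + 101) - 10 = (5*(1/44)*(-8) + 101) - 10 = (-10/11 + 101) - 10 = 1101/11 - 10 = 991/11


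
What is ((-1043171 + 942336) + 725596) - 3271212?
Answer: -2646451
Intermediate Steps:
((-1043171 + 942336) + 725596) - 3271212 = (-100835 + 725596) - 3271212 = 624761 - 3271212 = -2646451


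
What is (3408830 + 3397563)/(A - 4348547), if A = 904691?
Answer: -6806393/3443856 ≈ -1.9764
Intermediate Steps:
(3408830 + 3397563)/(A - 4348547) = (3408830 + 3397563)/(904691 - 4348547) = 6806393/(-3443856) = 6806393*(-1/3443856) = -6806393/3443856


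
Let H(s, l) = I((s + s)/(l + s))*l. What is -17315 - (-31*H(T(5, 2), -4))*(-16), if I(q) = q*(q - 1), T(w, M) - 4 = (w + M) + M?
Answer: -525587/81 ≈ -6488.7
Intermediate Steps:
T(w, M) = 4 + w + 2*M (T(w, M) = 4 + ((w + M) + M) = 4 + ((M + w) + M) = 4 + (w + 2*M) = 4 + w + 2*M)
I(q) = q*(-1 + q)
H(s, l) = 2*l*s*(-1 + 2*s/(l + s))/(l + s) (H(s, l) = (((s + s)/(l + s))*(-1 + (s + s)/(l + s)))*l = (((2*s)/(l + s))*(-1 + (2*s)/(l + s)))*l = ((2*s/(l + s))*(-1 + 2*s/(l + s)))*l = (2*s*(-1 + 2*s/(l + s))/(l + s))*l = 2*l*s*(-1 + 2*s/(l + s))/(l + s))
-17315 - (-31*H(T(5, 2), -4))*(-16) = -17315 - (-62*(-4)*(4 + 5 + 2*2)*((4 + 5 + 2*2) - 1*(-4))/(-4 + (4 + 5 + 2*2))²)*(-16) = -17315 - (-62*(-4)*(4 + 5 + 4)*((4 + 5 + 4) + 4)/(-4 + (4 + 5 + 4))²)*(-16) = -17315 - (-62*(-4)*13*(13 + 4)/(-4 + 13)²)*(-16) = -17315 - (-62*(-4)*13*17/9²)*(-16) = -17315 - (-62*(-4)*13*17/81)*(-16) = -17315 - (-31*(-1768/81))*(-16) = -17315 - 54808*(-16)/81 = -17315 - 1*(-876928/81) = -17315 + 876928/81 = -525587/81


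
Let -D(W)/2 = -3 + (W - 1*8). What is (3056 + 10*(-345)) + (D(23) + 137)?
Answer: -281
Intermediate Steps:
D(W) = 22 - 2*W (D(W) = -2*(-3 + (W - 1*8)) = -2*(-3 + (W - 8)) = -2*(-3 + (-8 + W)) = -2*(-11 + W) = 22 - 2*W)
(3056 + 10*(-345)) + (D(23) + 137) = (3056 + 10*(-345)) + ((22 - 2*23) + 137) = (3056 - 3450) + ((22 - 46) + 137) = -394 + (-24 + 137) = -394 + 113 = -281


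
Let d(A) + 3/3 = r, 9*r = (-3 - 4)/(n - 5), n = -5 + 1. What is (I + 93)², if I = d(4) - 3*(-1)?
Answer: 59320804/6561 ≈ 9041.4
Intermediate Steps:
n = -4
r = 7/81 (r = ((-3 - 4)/(-4 - 5))/9 = (-7/(-9))/9 = (-7*(-⅑))/9 = (⅑)*(7/9) = 7/81 ≈ 0.086420)
d(A) = -74/81 (d(A) = -1 + 7/81 = -74/81)
I = 169/81 (I = -74/81 - 3*(-1) = -74/81 + 3 = 169/81 ≈ 2.0864)
(I + 93)² = (169/81 + 93)² = (7702/81)² = 59320804/6561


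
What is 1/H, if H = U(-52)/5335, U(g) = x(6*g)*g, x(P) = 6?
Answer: -5335/312 ≈ -17.099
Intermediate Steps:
U(g) = 6*g
H = -312/5335 (H = (6*(-52))/5335 = -312*1/5335 = -312/5335 ≈ -0.058482)
1/H = 1/(-312/5335) = -5335/312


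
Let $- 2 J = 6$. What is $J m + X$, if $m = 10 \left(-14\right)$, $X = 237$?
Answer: $657$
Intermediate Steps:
$J = -3$ ($J = \left(- \frac{1}{2}\right) 6 = -3$)
$m = -140$
$J m + X = \left(-3\right) \left(-140\right) + 237 = 420 + 237 = 657$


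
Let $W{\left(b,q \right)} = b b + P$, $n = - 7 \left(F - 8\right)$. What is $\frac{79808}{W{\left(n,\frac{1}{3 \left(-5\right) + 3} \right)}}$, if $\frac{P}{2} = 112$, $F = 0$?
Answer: $\frac{2494}{105} \approx 23.752$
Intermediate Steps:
$P = 224$ ($P = 2 \cdot 112 = 224$)
$n = 56$ ($n = - 7 \left(0 - 8\right) = \left(-7\right) \left(-8\right) = 56$)
$W{\left(b,q \right)} = 224 + b^{2}$ ($W{\left(b,q \right)} = b b + 224 = b^{2} + 224 = 224 + b^{2}$)
$\frac{79808}{W{\left(n,\frac{1}{3 \left(-5\right) + 3} \right)}} = \frac{79808}{224 + 56^{2}} = \frac{79808}{224 + 3136} = \frac{79808}{3360} = 79808 \cdot \frac{1}{3360} = \frac{2494}{105}$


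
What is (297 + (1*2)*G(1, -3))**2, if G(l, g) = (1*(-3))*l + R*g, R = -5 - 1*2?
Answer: 110889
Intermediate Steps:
R = -7 (R = -5 - 2 = -7)
G(l, g) = -7*g - 3*l (G(l, g) = (1*(-3))*l - 7*g = -3*l - 7*g = -7*g - 3*l)
(297 + (1*2)*G(1, -3))**2 = (297 + (1*2)*(-7*(-3) - 3*1))**2 = (297 + 2*(21 - 3))**2 = (297 + 2*18)**2 = (297 + 36)**2 = 333**2 = 110889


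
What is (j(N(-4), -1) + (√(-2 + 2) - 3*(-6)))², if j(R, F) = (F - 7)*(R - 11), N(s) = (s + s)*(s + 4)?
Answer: 11236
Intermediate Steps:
N(s) = 2*s*(4 + s) (N(s) = (2*s)*(4 + s) = 2*s*(4 + s))
j(R, F) = (-11 + R)*(-7 + F) (j(R, F) = (-7 + F)*(-11 + R) = (-11 + R)*(-7 + F))
(j(N(-4), -1) + (√(-2 + 2) - 3*(-6)))² = ((77 - 11*(-1) - 14*(-4)*(4 - 4) - 2*(-4)*(4 - 4)) + (√(-2 + 2) - 3*(-6)))² = ((77 + 11 - 14*(-4)*0 - 2*(-4)*0) + (√0 + 18))² = ((77 + 11 - 7*0 - 1*0) + (0 + 18))² = ((77 + 11 + 0 + 0) + 18)² = (88 + 18)² = 106² = 11236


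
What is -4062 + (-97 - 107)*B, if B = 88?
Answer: -22014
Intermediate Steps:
-4062 + (-97 - 107)*B = -4062 + (-97 - 107)*88 = -4062 - 204*88 = -4062 - 17952 = -22014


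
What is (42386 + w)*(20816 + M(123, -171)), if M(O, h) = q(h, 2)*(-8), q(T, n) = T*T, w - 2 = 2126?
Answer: -9486467568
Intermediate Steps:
w = 2128 (w = 2 + 2126 = 2128)
q(T, n) = T²
M(O, h) = -8*h² (M(O, h) = h²*(-8) = -8*h²)
(42386 + w)*(20816 + M(123, -171)) = (42386 + 2128)*(20816 - 8*(-171)²) = 44514*(20816 - 8*29241) = 44514*(20816 - 233928) = 44514*(-213112) = -9486467568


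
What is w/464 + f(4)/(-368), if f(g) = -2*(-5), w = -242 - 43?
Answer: -6845/10672 ≈ -0.64140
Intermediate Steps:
w = -285
f(g) = 10
w/464 + f(4)/(-368) = -285/464 + 10/(-368) = -285*1/464 + 10*(-1/368) = -285/464 - 5/184 = -6845/10672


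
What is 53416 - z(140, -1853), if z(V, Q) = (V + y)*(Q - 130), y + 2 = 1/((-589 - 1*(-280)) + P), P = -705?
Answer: 110548999/338 ≈ 3.2707e+5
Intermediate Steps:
y = -2029/1014 (y = -2 + 1/((-589 - 1*(-280)) - 705) = -2 + 1/((-589 + 280) - 705) = -2 + 1/(-309 - 705) = -2 + 1/(-1014) = -2 - 1/1014 = -2029/1014 ≈ -2.0010)
z(V, Q) = (-130 + Q)*(-2029/1014 + V) (z(V, Q) = (V - 2029/1014)*(Q - 130) = (-2029/1014 + V)*(-130 + Q) = (-130 + Q)*(-2029/1014 + V))
53416 - z(140, -1853) = 53416 - (10145/39 - 130*140 - 2029/1014*(-1853) - 1853*140) = 53416 - (10145/39 - 18200 + 3759737/1014 - 259420) = 53416 - 1*(-92494391/338) = 53416 + 92494391/338 = 110548999/338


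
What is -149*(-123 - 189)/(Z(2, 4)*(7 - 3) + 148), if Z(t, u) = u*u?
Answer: 11622/53 ≈ 219.28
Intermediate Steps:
Z(t, u) = u²
-149*(-123 - 189)/(Z(2, 4)*(7 - 3) + 148) = -149*(-123 - 189)/(4²*(7 - 3) + 148) = -(-46488)/(16*4 + 148) = -(-46488)/(64 + 148) = -(-46488)/212 = -149*(-78/53) = 11622/53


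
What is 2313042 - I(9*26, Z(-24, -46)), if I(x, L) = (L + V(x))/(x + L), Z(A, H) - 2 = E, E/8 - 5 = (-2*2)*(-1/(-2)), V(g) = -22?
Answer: 150347729/65 ≈ 2.3130e+6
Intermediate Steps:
E = 24 (E = 40 + 8*((-2*2)*(-1/(-2))) = 40 + 8*(-(-4)*(-1)/2) = 40 + 8*(-4*½) = 40 + 8*(-2) = 40 - 16 = 24)
Z(A, H) = 26 (Z(A, H) = 2 + 24 = 26)
I(x, L) = (-22 + L)/(L + x) (I(x, L) = (L - 22)/(x + L) = (-22 + L)/(L + x))
2313042 - I(9*26, Z(-24, -46)) = 2313042 - (-22 + 26)/(26 + 9*26) = 2313042 - 4/(26 + 234) = 2313042 - 4/260 = 2313042 - 1*1/65 = 2313042 - 1/65 = 150347729/65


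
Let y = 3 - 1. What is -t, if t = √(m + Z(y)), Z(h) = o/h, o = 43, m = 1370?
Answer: -11*√46/2 ≈ -37.303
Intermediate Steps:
y = 2
Z(h) = 43/h
t = 11*√46/2 (t = √(1370 + 43/2) = √(2783/2) = 11*√46/2 ≈ 37.303)
-t = -11*√46/2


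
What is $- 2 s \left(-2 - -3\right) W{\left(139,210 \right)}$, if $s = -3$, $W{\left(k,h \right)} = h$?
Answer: $1260$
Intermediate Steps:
$- 2 s \left(-2 - -3\right) W{\left(139,210 \right)} = \left(-2\right) \left(-3\right) \left(-2 - -3\right) 210 = 6 \left(-2 + 3\right) 210 = 6 \cdot 1 \cdot 210 = 6 \cdot 210 = 1260$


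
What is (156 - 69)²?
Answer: 7569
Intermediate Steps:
(156 - 69)² = 87² = 7569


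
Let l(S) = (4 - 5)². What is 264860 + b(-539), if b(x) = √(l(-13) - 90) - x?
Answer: 265399 + I*√89 ≈ 2.654e+5 + 9.434*I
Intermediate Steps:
l(S) = 1 (l(S) = (-1)² = 1)
b(x) = -x + I*√89 (b(x) = √(1 - 90) - x = √(-89) - x = I*√89 - x = -x + I*√89)
264860 + b(-539) = 264860 + (-1*(-539) + I*√89) = 264860 + (539 + I*√89) = 265399 + I*√89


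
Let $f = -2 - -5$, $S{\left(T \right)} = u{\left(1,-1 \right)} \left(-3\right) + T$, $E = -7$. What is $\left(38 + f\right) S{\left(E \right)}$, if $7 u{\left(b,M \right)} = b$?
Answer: $- \frac{2132}{7} \approx -304.57$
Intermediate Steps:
$u{\left(b,M \right)} = \frac{b}{7}$
$S{\left(T \right)} = - \frac{3}{7} + T$ ($S{\left(T \right)} = \frac{1}{7} \cdot 1 \left(-3\right) + T = \frac{1}{7} \left(-3\right) + T = - \frac{3}{7} + T$)
$f = 3$ ($f = -2 + 5 = 3$)
$\left(38 + f\right) S{\left(E \right)} = \left(38 + 3\right) \left(- \frac{3}{7} - 7\right) = 41 \left(- \frac{52}{7}\right) = - \frac{2132}{7}$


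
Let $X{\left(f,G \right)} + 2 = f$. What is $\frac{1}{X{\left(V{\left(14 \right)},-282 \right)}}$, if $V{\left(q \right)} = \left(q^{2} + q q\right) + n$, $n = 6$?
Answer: $\frac{1}{396} \approx 0.0025253$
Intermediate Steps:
$V{\left(q \right)} = 6 + 2 q^{2}$ ($V{\left(q \right)} = \left(q^{2} + q q\right) + 6 = \left(q^{2} + q^{2}\right) + 6 = 2 q^{2} + 6 = 6 + 2 q^{2}$)
$X{\left(f,G \right)} = -2 + f$
$\frac{1}{X{\left(V{\left(14 \right)},-282 \right)}} = \frac{1}{-2 + \left(6 + 2 \cdot 14^{2}\right)} = \frac{1}{-2 + \left(6 + 2 \cdot 196\right)} = \frac{1}{-2 + \left(6 + 392\right)} = \frac{1}{-2 + 398} = \frac{1}{396}$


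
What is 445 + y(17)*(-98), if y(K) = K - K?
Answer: 445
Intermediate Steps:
y(K) = 0
445 + y(17)*(-98) = 445 + 0*(-98) = 445 + 0 = 445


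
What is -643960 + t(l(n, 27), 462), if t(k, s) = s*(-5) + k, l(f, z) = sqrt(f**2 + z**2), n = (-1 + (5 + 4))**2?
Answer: -646270 + 5*sqrt(193) ≈ -6.4620e+5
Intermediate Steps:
n = 64 (n = (-1 + 9)**2 = 8**2 = 64)
t(k, s) = k - 5*s (t(k, s) = -5*s + k = k - 5*s)
-643960 + t(l(n, 27), 462) = -643960 + (sqrt(64**2 + 27**2) - 5*462) = -643960 + (sqrt(4096 + 729) - 2310) = -643960 + (sqrt(4825) - 2310) = -643960 + (5*sqrt(193) - 2310) = -643960 + (-2310 + 5*sqrt(193)) = -646270 + 5*sqrt(193)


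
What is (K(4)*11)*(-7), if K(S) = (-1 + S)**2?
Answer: -693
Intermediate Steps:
(K(4)*11)*(-7) = ((-1 + 4)**2*11)*(-7) = (3**2*11)*(-7) = (9*11)*(-7) = 99*(-7) = -693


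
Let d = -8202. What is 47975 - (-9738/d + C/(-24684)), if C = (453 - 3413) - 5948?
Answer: 23805434249/496221 ≈ 47973.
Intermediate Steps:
C = -8908 (C = -2960 - 5948 = -8908)
47975 - (-9738/d + C/(-24684)) = 47975 - (-9738/(-8202) - 8908/(-24684)) = 47975 - (-9738*(-1/8202) - 8908*(-1/24684)) = 47975 - (1623/1367 + 131/363) = 47975 - 1*768226/496221 = 47975 - 768226/496221 = 23805434249/496221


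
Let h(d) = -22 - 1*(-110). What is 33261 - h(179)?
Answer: 33173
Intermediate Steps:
h(d) = 88 (h(d) = -22 + 110 = 88)
33261 - h(179) = 33261 - 1*88 = 33261 - 88 = 33173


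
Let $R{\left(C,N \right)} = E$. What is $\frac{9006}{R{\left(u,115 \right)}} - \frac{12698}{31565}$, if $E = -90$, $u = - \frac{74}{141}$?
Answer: $- \frac{9513907}{94695} \approx -100.47$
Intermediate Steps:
$u = - \frac{74}{141}$ ($u = \left(-74\right) \frac{1}{141} = - \frac{74}{141} \approx -0.52482$)
$R{\left(C,N \right)} = -90$
$\frac{9006}{R{\left(u,115 \right)}} - \frac{12698}{31565} = \frac{9006}{-90} - \frac{12698}{31565} = 9006 \left(- \frac{1}{90}\right) - \frac{12698}{31565} = - \frac{1501}{15} - \frac{12698}{31565} = - \frac{9513907}{94695}$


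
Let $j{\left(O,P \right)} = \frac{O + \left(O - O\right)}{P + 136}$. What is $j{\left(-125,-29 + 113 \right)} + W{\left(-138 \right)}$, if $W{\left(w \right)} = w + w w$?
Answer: $\frac{831839}{44} \approx 18905.0$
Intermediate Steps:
$j{\left(O,P \right)} = \frac{O}{136 + P}$ ($j{\left(O,P \right)} = \frac{O + 0}{136 + P} = \frac{O}{136 + P}$)
$W{\left(w \right)} = w + w^{2}$
$j{\left(-125,-29 + 113 \right)} + W{\left(-138 \right)} = - \frac{125}{136 + \left(-29 + 113\right)} - 138 \left(1 - 138\right) = - \frac{125}{136 + 84} - -18906 = - \frac{125}{220} + 18906 = \left(-125\right) \frac{1}{220} + 18906 = - \frac{25}{44} + 18906 = \frac{831839}{44}$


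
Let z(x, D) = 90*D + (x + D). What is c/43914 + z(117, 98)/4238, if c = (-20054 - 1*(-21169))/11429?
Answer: 87204018040/40904288139 ≈ 2.1319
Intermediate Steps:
z(x, D) = x + 91*D (z(x, D) = 90*D + (D + x) = x + 91*D)
c = 1115/11429 (c = (-20054 + 21169)*(1/11429) = 1115*(1/11429) = 1115/11429 ≈ 0.097559)
c/43914 + z(117, 98)/4238 = (1115/11429)/43914 + (117 + 91*98)/4238 = (1115/11429)*(1/43914) + (117 + 8918)*(1/4238) = 1115/501893106 + 9035*(1/4238) = 1115/501893106 + 695/326 = 87204018040/40904288139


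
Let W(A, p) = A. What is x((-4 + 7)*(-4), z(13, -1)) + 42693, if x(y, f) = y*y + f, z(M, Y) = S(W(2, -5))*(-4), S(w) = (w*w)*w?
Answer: 42805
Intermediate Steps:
S(w) = w**3 (S(w) = w**2*w = w**3)
z(M, Y) = -32 (z(M, Y) = 2**3*(-4) = 8*(-4) = -32)
x(y, f) = f + y**2 (x(y, f) = y**2 + f = f + y**2)
x((-4 + 7)*(-4), z(13, -1)) + 42693 = (-32 + ((-4 + 7)*(-4))**2) + 42693 = (-32 + (3*(-4))**2) + 42693 = (-32 + (-12)**2) + 42693 = (-32 + 144) + 42693 = 112 + 42693 = 42805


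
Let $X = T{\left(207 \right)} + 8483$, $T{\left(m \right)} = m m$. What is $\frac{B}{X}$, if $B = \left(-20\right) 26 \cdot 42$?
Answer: $- \frac{5460}{12833} \approx -0.42547$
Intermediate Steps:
$T{\left(m \right)} = m^{2}$
$X = 51332$ ($X = 207^{2} + 8483 = 42849 + 8483 = 51332$)
$B = -21840$ ($B = \left(-520\right) 42 = -21840$)
$\frac{B}{X} = - \frac{21840}{51332} = \left(-21840\right) \frac{1}{51332} = - \frac{5460}{12833}$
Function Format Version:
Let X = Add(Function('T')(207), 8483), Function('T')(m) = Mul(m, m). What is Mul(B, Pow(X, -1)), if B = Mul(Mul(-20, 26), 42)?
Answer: Rational(-5460, 12833) ≈ -0.42547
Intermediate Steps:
Function('T')(m) = Pow(m, 2)
X = 51332 (X = Add(Pow(207, 2), 8483) = Add(42849, 8483) = 51332)
B = -21840 (B = Mul(-520, 42) = -21840)
Mul(B, Pow(X, -1)) = Mul(-21840, Pow(51332, -1)) = Mul(-21840, Rational(1, 51332)) = Rational(-5460, 12833)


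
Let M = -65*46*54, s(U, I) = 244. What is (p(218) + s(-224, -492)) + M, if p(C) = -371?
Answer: -161587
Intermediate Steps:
M = -161460 (M = -2990*54 = -161460)
(p(218) + s(-224, -492)) + M = (-371 + 244) - 161460 = -127 - 161460 = -161587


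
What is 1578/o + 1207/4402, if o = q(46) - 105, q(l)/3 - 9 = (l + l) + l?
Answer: 8629/1736 ≈ 4.9706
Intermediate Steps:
q(l) = 27 + 9*l (q(l) = 27 + 3*((l + l) + l) = 27 + 3*(2*l + l) = 27 + 3*(3*l) = 27 + 9*l)
o = 336 (o = (27 + 9*46) - 105 = (27 + 414) - 105 = 441 - 105 = 336)
1578/o + 1207/4402 = 1578/336 + 1207/4402 = 1578*(1/336) + 1207*(1/4402) = 263/56 + 17/62 = 8629/1736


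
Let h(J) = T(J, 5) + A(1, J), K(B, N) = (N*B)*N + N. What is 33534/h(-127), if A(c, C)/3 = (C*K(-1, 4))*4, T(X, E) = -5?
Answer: 33534/18283 ≈ 1.8342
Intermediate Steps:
K(B, N) = N + B*N² (K(B, N) = (B*N)*N + N = B*N² + N = N + B*N²)
A(c, C) = -144*C (A(c, C) = 3*((C*(4*(1 - 1*4)))*4) = 3*((C*(4*(1 - 4)))*4) = 3*((C*(4*(-3)))*4) = 3*((C*(-12))*4) = 3*(-12*C*4) = 3*(-48*C) = -144*C)
h(J) = -5 - 144*J
33534/h(-127) = 33534/(-5 - 144*(-127)) = 33534/(-5 + 18288) = 33534/18283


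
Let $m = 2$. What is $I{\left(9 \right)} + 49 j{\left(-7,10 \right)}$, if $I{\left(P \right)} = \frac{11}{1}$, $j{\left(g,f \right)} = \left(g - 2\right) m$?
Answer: $-871$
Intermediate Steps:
$j{\left(g,f \right)} = -4 + 2 g$ ($j{\left(g,f \right)} = \left(g - 2\right) 2 = \left(-2 + g\right) 2 = -4 + 2 g$)
$I{\left(P \right)} = 11$ ($I{\left(P \right)} = 11 \cdot 1 = 11$)
$I{\left(9 \right)} + 49 j{\left(-7,10 \right)} = 11 + 49 \left(-4 + 2 \left(-7\right)\right) = 11 + 49 \left(-4 - 14\right) = 11 + 49 \left(-18\right) = 11 - 882 = -871$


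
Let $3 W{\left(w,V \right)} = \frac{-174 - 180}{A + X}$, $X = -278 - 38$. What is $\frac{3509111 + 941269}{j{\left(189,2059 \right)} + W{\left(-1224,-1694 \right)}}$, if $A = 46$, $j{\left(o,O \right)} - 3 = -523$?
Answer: $- \frac{600801300}{70141} \approx -8565.6$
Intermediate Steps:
$X = -316$ ($X = -278 - 38 = -316$)
$j{\left(o,O \right)} = -520$ ($j{\left(o,O \right)} = 3 - 523 = -520$)
$W{\left(w,V \right)} = \frac{59}{135}$ ($W{\left(w,V \right)} = \frac{\left(-174 - 180\right) \frac{1}{46 - 316}}{3} = \frac{\left(-354\right) \frac{1}{-270}}{3} = \frac{\left(-354\right) \left(- \frac{1}{270}\right)}{3} = \frac{1}{3} \cdot \frac{59}{45} = \frac{59}{135}$)
$\frac{3509111 + 941269}{j{\left(189,2059 \right)} + W{\left(-1224,-1694 \right)}} = \frac{3509111 + 941269}{-520 + \frac{59}{135}} = \frac{4450380}{- \frac{70141}{135}} = 4450380 \left(- \frac{135}{70141}\right) = - \frac{600801300}{70141}$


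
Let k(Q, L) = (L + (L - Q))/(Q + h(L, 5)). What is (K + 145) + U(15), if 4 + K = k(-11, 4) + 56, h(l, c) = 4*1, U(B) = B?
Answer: 1465/7 ≈ 209.29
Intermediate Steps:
h(l, c) = 4
k(Q, L) = (-Q + 2*L)/(4 + Q) (k(Q, L) = (L + (L - Q))/(Q + 4) = (-Q + 2*L)/(4 + Q))
K = 345/7 (K = -4 + ((-1*(-11) + 2*4)/(4 - 11) + 56) = -4 + ((11 + 8)/(-7) + 56) = -4 + (-⅐*19 + 56) = -4 + (-19/7 + 56) = -4 + 373/7 = 345/7 ≈ 49.286)
(K + 145) + U(15) = (345/7 + 145) + 15 = 1360/7 + 15 = 1465/7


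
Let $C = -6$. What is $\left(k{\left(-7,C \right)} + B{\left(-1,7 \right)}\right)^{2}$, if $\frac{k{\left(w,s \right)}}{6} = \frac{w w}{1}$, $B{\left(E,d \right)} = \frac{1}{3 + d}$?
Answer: $\frac{8649481}{100} \approx 86495.0$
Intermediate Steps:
$k{\left(w,s \right)} = 6 w^{2}$ ($k{\left(w,s \right)} = 6 \frac{w w}{1} = 6 w^{2} \cdot 1 = 6 w^{2}$)
$\left(k{\left(-7,C \right)} + B{\left(-1,7 \right)}\right)^{2} = \left(6 \left(-7\right)^{2} + \frac{1}{3 + 7}\right)^{2} = \left(6 \cdot 49 + \frac{1}{10}\right)^{2} = \left(294 + \frac{1}{10}\right)^{2} = \left(\frac{2941}{10}\right)^{2} = \frac{8649481}{100}$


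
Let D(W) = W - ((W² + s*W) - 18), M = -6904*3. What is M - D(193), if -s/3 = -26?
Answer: 31380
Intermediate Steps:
M = -20712
s = 78 (s = -3*(-26) = 78)
D(W) = 18 - W² - 77*W (D(W) = W - ((W² + 78*W) - 18) = W - (-18 + W² + 78*W) = W + (18 - W² - 78*W) = 18 - W² - 77*W)
M - D(193) = -20712 - (18 - 1*193² - 77*193) = -20712 - (18 - 1*37249 - 14861) = -20712 - (18 - 37249 - 14861) = -20712 - 1*(-52092) = -20712 + 52092 = 31380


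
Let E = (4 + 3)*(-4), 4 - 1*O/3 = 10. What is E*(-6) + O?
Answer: 150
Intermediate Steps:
O = -18 (O = 12 - 3*10 = 12 - 30 = -18)
E = -28 (E = 7*(-4) = -28)
E*(-6) + O = -28*(-6) - 18 = 168 - 18 = 150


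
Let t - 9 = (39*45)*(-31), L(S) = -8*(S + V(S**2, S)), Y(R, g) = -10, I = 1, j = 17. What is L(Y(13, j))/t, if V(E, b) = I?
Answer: -2/1511 ≈ -0.0013236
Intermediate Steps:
V(E, b) = 1
L(S) = -8 - 8*S (L(S) = -8*(S + 1) = -8*(1 + S) = -8 - 8*S)
t = -54396 (t = 9 + (39*45)*(-31) = 9 + 1755*(-31) = 9 - 54405 = -54396)
L(Y(13, j))/t = (-8 - 8*(-10))/(-54396) = (-8 + 80)*(-1/54396) = 72*(-1/54396) = -2/1511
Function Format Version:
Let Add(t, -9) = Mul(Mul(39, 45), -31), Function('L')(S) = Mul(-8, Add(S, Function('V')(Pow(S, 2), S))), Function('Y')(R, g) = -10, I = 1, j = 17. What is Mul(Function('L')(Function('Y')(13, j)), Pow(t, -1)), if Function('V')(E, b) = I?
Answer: Rational(-2, 1511) ≈ -0.0013236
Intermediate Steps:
Function('V')(E, b) = 1
Function('L')(S) = Add(-8, Mul(-8, S)) (Function('L')(S) = Mul(-8, Add(S, 1)) = Mul(-8, Add(1, S)) = Add(-8, Mul(-8, S)))
t = -54396 (t = Add(9, Mul(Mul(39, 45), -31)) = Add(9, Mul(1755, -31)) = Add(9, -54405) = -54396)
Mul(Function('L')(Function('Y')(13, j)), Pow(t, -1)) = Mul(Add(-8, Mul(-8, -10)), Pow(-54396, -1)) = Mul(Add(-8, 80), Rational(-1, 54396)) = Mul(72, Rational(-1, 54396)) = Rational(-2, 1511)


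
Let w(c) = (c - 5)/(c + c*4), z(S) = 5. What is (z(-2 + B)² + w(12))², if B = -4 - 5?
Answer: 2271049/3600 ≈ 630.85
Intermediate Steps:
B = -9
w(c) = (-5 + c)/(5*c) (w(c) = (-5 + c)/(c + 4*c) = (-5 + c)/((5*c)) = (-5 + c)*(1/(5*c)) = (-5 + c)/(5*c))
(z(-2 + B)² + w(12))² = (5² + (⅕)*(-5 + 12)/12)² = (25 + (⅕)*(1/12)*7)² = (25 + 7/60)² = (1507/60)² = 2271049/3600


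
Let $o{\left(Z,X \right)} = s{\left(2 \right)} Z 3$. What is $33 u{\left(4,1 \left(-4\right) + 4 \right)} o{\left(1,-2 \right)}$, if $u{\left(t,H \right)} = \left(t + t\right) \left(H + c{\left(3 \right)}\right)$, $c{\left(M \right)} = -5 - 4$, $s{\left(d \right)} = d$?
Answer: $-14256$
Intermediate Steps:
$o{\left(Z,X \right)} = 6 Z$ ($o{\left(Z,X \right)} = 2 Z 3 = 6 Z$)
$c{\left(M \right)} = -9$ ($c{\left(M \right)} = -5 - 4 = -9$)
$u{\left(t,H \right)} = 2 t \left(-9 + H\right)$ ($u{\left(t,H \right)} = \left(t + t\right) \left(H - 9\right) = 2 t \left(-9 + H\right)$)
$33 u{\left(4,1 \left(-4\right) + 4 \right)} o{\left(1,-2 \right)} = 33 \cdot 2 \cdot 4 \left(-9 + \left(1 \left(-4\right) + 4\right)\right) 6 \cdot 1 = 33 \cdot 2 \cdot 4 \left(-9 + \left(-4 + 4\right)\right) 6 = 33 \cdot 2 \cdot 4 \left(-9 + 0\right) 6 = 33 \cdot 2 \cdot 4 \left(-9\right) 6 = 33 \left(-72\right) 6 = \left(-2376\right) 6 = -14256$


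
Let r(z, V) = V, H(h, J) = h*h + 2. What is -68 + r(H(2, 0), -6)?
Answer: -74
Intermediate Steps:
H(h, J) = 2 + h² (H(h, J) = h² + 2 = 2 + h²)
-68 + r(H(2, 0), -6) = -68 - 6 = -74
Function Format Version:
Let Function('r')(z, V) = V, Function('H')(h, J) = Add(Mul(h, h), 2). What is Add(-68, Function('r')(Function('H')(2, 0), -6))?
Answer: -74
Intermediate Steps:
Function('H')(h, J) = Add(2, Pow(h, 2)) (Function('H')(h, J) = Add(Pow(h, 2), 2) = Add(2, Pow(h, 2)))
Add(-68, Function('r')(Function('H')(2, 0), -6)) = Add(-68, -6) = -74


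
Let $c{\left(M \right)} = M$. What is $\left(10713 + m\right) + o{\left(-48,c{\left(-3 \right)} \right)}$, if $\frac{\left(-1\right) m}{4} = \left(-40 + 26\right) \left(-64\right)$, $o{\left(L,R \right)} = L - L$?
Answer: $7129$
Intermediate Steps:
$o{\left(L,R \right)} = 0$
$m = -3584$ ($m = - 4 \left(-40 + 26\right) \left(-64\right) = - 4 \left(\left(-14\right) \left(-64\right)\right) = \left(-4\right) 896 = -3584$)
$\left(10713 + m\right) + o{\left(-48,c{\left(-3 \right)} \right)} = \left(10713 - 3584\right) + 0 = 7129 + 0 = 7129$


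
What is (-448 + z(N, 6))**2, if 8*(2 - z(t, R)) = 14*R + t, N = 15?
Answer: 13446889/64 ≈ 2.1011e+5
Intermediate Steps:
z(t, R) = 2 - 7*R/4 - t/8 (z(t, R) = 2 - (14*R + t)/8 = 2 - (t + 14*R)/8 = 2 + (-7*R/4 - t/8) = 2 - 7*R/4 - t/8)
(-448 + z(N, 6))**2 = (-448 + (2 - 7/4*6 - 1/8*15))**2 = (-448 + (2 - 21/2 - 15/8))**2 = (-448 - 83/8)**2 = (-3667/8)**2 = 13446889/64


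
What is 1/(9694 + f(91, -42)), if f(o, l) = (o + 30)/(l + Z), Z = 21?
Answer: 21/203453 ≈ 0.00010322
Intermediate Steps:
f(o, l) = (30 + o)/(21 + l) (f(o, l) = (o + 30)/(l + 21) = (30 + o)/(21 + l))
1/(9694 + f(91, -42)) = 1/(9694 + (30 + 91)/(21 - 42)) = 1/(9694 + 121/(-21)) = 1/(9694 - 1/21*121) = 1/(9694 - 121/21) = 1/(203453/21) = 21/203453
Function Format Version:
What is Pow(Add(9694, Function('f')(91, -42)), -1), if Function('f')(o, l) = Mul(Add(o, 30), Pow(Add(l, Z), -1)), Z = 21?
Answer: Rational(21, 203453) ≈ 0.00010322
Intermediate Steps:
Function('f')(o, l) = Mul(Pow(Add(21, l), -1), Add(30, o)) (Function('f')(o, l) = Mul(Add(o, 30), Pow(Add(l, 21), -1)) = Mul(Add(30, o), Pow(Add(21, l), -1)) = Mul(Pow(Add(21, l), -1), Add(30, o)))
Pow(Add(9694, Function('f')(91, -42)), -1) = Pow(Add(9694, Mul(Pow(Add(21, -42), -1), Add(30, 91))), -1) = Pow(Add(9694, Mul(Pow(-21, -1), 121)), -1) = Pow(Add(9694, Mul(Rational(-1, 21), 121)), -1) = Pow(Add(9694, Rational(-121, 21)), -1) = Pow(Rational(203453, 21), -1) = Rational(21, 203453)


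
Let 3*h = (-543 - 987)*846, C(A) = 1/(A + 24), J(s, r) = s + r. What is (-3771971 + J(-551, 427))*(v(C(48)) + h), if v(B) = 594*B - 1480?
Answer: 6532238758065/4 ≈ 1.6331e+12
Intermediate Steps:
J(s, r) = r + s
C(A) = 1/(24 + A)
v(B) = -1480 + 594*B
h = -431460 (h = ((-543 - 987)*846)/3 = (-1530*846)/3 = (⅓)*(-1294380) = -431460)
(-3771971 + J(-551, 427))*(v(C(48)) + h) = (-3771971 + (427 - 551))*((-1480 + 594/(24 + 48)) - 431460) = (-3771971 - 124)*((-1480 + 594/72) - 431460) = -3772095*((-1480 + 594*(1/72)) - 431460) = -3772095*((-1480 + 33/4) - 431460) = -3772095*(-5887/4 - 431460) = -3772095*(-1731727/4) = 6532238758065/4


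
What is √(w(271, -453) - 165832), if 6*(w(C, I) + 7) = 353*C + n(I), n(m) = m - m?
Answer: I*√5396226/6 ≈ 387.16*I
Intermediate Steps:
n(m) = 0
w(C, I) = -7 + 353*C/6 (w(C, I) = -7 + (353*C + 0)/6 = -7 + (353*C)/6 = -7 + 353*C/6)
√(w(271, -453) - 165832) = √((-7 + (353/6)*271) - 165832) = √((-7 + 95663/6) - 165832) = √(95621/6 - 165832) = √(-899371/6) = I*√5396226/6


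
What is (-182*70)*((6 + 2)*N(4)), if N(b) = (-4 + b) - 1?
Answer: 101920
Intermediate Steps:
N(b) = -5 + b
(-182*70)*((6 + 2)*N(4)) = (-182*70)*((6 + 2)*(-5 + 4)) = -101920*(-1) = -12740*(-8) = 101920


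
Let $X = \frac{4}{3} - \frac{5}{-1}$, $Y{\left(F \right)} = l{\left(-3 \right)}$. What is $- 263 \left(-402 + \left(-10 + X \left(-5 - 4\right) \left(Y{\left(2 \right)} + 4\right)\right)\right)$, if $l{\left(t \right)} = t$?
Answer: $123347$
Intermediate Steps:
$Y{\left(F \right)} = -3$
$X = \frac{19}{3}$ ($X = 4 \cdot \frac{1}{3} - -5 = \frac{4}{3} + 5 = \frac{19}{3} \approx 6.3333$)
$- 263 \left(-402 + \left(-10 + X \left(-5 - 4\right) \left(Y{\left(2 \right)} + 4\right)\right)\right) = - 263 \left(-402 + \left(-10 + \frac{19 \left(-5 - 4\right) \left(-3 + 4\right)}{3}\right)\right) = - 263 \left(-402 + \left(-10 + \frac{19 \left(\left(-9\right) 1\right)}{3}\right)\right) = - 263 \left(-402 + \left(-10 + \frac{19}{3} \left(-9\right)\right)\right) = - 263 \left(-402 - 67\right) = \left(-263\right) \left(-469\right) = 123347$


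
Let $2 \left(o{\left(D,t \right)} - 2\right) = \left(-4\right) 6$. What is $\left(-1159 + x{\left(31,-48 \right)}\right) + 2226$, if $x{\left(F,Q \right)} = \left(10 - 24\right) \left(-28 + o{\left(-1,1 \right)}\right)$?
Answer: $1599$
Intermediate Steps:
$o{\left(D,t \right)} = -10$ ($o{\left(D,t \right)} = 2 + \frac{\left(-4\right) 6}{2} = 2 + \frac{1}{2} \left(-24\right) = 2 - 12 = -10$)
$x{\left(F,Q \right)} = 532$ ($x{\left(F,Q \right)} = \left(10 - 24\right) \left(-28 - 10\right) = \left(-14\right) \left(-38\right) = 532$)
$\left(-1159 + x{\left(31,-48 \right)}\right) + 2226 = \left(-1159 + 532\right) + 2226 = -627 + 2226 = 1599$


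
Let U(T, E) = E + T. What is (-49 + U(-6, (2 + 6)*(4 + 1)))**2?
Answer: 225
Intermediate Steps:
(-49 + U(-6, (2 + 6)*(4 + 1)))**2 = (-49 + ((2 + 6)*(4 + 1) - 6))**2 = (-49 + (8*5 - 6))**2 = (-49 + (40 - 6))**2 = (-49 + 34)**2 = (-15)**2 = 225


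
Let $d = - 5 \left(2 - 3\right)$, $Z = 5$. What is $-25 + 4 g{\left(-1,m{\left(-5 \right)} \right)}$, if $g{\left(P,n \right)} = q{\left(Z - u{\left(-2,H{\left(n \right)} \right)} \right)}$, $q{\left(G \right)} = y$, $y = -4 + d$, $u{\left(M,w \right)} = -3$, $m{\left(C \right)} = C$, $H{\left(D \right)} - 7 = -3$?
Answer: $-21$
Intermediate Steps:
$H{\left(D \right)} = 4$ ($H{\left(D \right)} = 7 - 3 = 4$)
$d = 5$ ($d = \left(-5\right) \left(-1\right) = 5$)
$y = 1$ ($y = -4 + 5 = 1$)
$q{\left(G \right)} = 1$
$g{\left(P,n \right)} = 1$
$-25 + 4 g{\left(-1,m{\left(-5 \right)} \right)} = -25 + 4 \cdot 1 = -25 + 4 = -21$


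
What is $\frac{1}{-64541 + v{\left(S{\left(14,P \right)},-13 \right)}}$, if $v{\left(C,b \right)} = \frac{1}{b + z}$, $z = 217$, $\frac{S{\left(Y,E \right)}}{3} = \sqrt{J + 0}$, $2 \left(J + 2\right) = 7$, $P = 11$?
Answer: $- \frac{204}{13166363} \approx -1.5494 \cdot 10^{-5}$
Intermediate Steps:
$J = \frac{3}{2}$ ($J = -2 + \frac{1}{2} \cdot 7 = -2 + \frac{7}{2} = \frac{3}{2} \approx 1.5$)
$S{\left(Y,E \right)} = \frac{3 \sqrt{6}}{2}$ ($S{\left(Y,E \right)} = 3 \sqrt{\frac{3}{2} + 0} = 3 \sqrt{\frac{3}{2}} = 3 \frac{\sqrt{6}}{2} = \frac{3 \sqrt{6}}{2}$)
$v{\left(C,b \right)} = \frac{1}{217 + b}$ ($v{\left(C,b \right)} = \frac{1}{b + 217} = \frac{1}{217 + b}$)
$\frac{1}{-64541 + v{\left(S{\left(14,P \right)},-13 \right)}} = \frac{1}{-64541 + \frac{1}{217 - 13}} = \frac{1}{-64541 + \frac{1}{204}} = \frac{1}{- \frac{13166363}{204}} = - \frac{204}{13166363}$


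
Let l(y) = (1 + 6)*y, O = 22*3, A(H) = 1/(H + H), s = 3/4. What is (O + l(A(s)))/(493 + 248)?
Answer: 212/2223 ≈ 0.095367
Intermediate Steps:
s = 3/4 (s = 3*(1/4) = 3/4 ≈ 0.75000)
A(H) = 1/(2*H)
O = 66
l(y) = 7*y
(O + l(A(s)))/(493 + 248) = (66 + 7*(1/(2*(3/4))))/(493 + 248) = (66 + 7*((1/2)*(4/3)))/741 = (66 + 7*(2/3))*(1/741) = (66 + 14/3)*(1/741) = (212/3)*(1/741) = 212/2223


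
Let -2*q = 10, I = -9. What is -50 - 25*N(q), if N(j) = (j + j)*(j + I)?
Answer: -3550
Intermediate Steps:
q = -5 (q = -½*10 = -5)
N(j) = 2*j*(-9 + j) (N(j) = (j + j)*(j - 9) = (2*j)*(-9 + j) = 2*j*(-9 + j))
-50 - 25*N(q) = -50 - 50*(-5)*(-9 - 5) = -50 - 50*(-5)*(-14) = -50 - 25*140 = -50 - 3500 = -3550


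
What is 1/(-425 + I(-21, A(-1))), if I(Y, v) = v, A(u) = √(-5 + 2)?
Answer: -425/180628 - I*√3/180628 ≈ -0.0023529 - 9.589e-6*I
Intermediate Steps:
A(u) = I*√3 (A(u) = √(-3) = I*√3)
1/(-425 + I(-21, A(-1))) = 1/(-425 + I*√3)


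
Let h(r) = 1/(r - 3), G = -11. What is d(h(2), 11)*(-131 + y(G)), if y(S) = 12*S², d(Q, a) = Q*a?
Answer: -14531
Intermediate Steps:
h(r) = 1/(-3 + r)
d(h(2), 11)*(-131 + y(G)) = (11/(-3 + 2))*(-131 + 12*(-11)²) = (11/(-1))*(-131 + 12*121) = (-1*11)*(-131 + 1452) = -11*1321 = -14531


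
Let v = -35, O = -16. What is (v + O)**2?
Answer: 2601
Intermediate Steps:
(v + O)**2 = (-35 - 16)**2 = (-51)**2 = 2601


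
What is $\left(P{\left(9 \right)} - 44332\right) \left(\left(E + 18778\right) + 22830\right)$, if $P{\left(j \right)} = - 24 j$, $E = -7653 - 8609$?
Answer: $-1129113608$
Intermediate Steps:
$E = -16262$ ($E = -7653 - 8609 = -16262$)
$\left(P{\left(9 \right)} - 44332\right) \left(\left(E + 18778\right) + 22830\right) = \left(\left(-24\right) 9 - 44332\right) \left(\left(-16262 + 18778\right) + 22830\right) = \left(-216 - 44332\right) \left(2516 + 22830\right) = \left(-44548\right) 25346 = -1129113608$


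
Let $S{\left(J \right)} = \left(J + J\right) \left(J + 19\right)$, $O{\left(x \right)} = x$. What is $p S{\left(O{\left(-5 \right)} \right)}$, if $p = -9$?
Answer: $1260$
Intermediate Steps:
$S{\left(J \right)} = 2 J \left(19 + J\right)$
$p S{\left(O{\left(-5 \right)} \right)} = - 9 \cdot 2 \left(-5\right) \left(19 - 5\right) = - 9 \cdot 2 \left(-5\right) 14 = \left(-9\right) \left(-140\right) = 1260$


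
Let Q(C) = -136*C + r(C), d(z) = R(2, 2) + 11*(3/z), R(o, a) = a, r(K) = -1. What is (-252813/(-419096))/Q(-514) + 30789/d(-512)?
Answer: 153940757936667889/9677467692936 ≈ 15907.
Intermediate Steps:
d(z) = 2 + 33/z (d(z) = 2 + 11*(3/z) = 2 + 33/z)
Q(C) = -1 - 136*C (Q(C) = -136*C - 1 = -1 - 136*C)
(-252813/(-419096))/Q(-514) + 30789/d(-512) = (-252813/(-419096))/(-1 - 136*(-514)) + 30789/(2 + 33/(-512)) = (-252813*(-1/419096))/(-1 + 69904) + 30789/(2 + 33*(-1/512)) = (252813/419096)/69903 + 30789/(2 - 33/512) = (252813/419096)*(1/69903) + 30789/(991/512) = 84271/9765355896 + 30789*(512/991) = 84271/9765355896 + 15763968/991 = 153940757936667889/9677467692936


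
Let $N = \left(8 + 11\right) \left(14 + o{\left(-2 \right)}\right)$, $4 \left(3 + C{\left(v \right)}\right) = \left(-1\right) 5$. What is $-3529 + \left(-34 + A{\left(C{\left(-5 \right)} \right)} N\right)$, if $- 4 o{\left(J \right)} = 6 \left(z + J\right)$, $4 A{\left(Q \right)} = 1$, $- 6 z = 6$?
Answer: $- \frac{27801}{8} \approx -3475.1$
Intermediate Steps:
$z = -1$ ($z = \left(- \frac{1}{6}\right) 6 = -1$)
$C{\left(v \right)} = - \frac{17}{4}$ ($C{\left(v \right)} = -3 + \frac{\left(-1\right) 5}{4} = -3 + \frac{1}{4} \left(-5\right) = -3 - \frac{5}{4} = - \frac{17}{4}$)
$A{\left(Q \right)} = \frac{1}{4}$ ($A{\left(Q \right)} = \frac{1}{4} \cdot 1 = \frac{1}{4}$)
$o{\left(J \right)} = \frac{3}{2} - \frac{3 J}{2}$ ($o{\left(J \right)} = - \frac{6 \left(-1 + J\right)}{4} = - \frac{-6 + 6 J}{4} = \frac{3}{2} - \frac{3 J}{2}$)
$N = \frac{703}{2}$ ($N = \left(8 + 11\right) \left(14 + \left(\frac{3}{2} - -3\right)\right) = 19 \left(14 + \left(\frac{3}{2} + 3\right)\right) = 19 \left(14 + \frac{9}{2}\right) = 19 \cdot \frac{37}{2} = \frac{703}{2} \approx 351.5$)
$-3529 + \left(-34 + A{\left(C{\left(-5 \right)} \right)} N\right) = -3529 + \left(-34 + \frac{1}{4} \cdot \frac{703}{2}\right) = -3529 + \left(-34 + \frac{703}{8}\right) = -3529 + \frac{431}{8} = - \frac{27801}{8}$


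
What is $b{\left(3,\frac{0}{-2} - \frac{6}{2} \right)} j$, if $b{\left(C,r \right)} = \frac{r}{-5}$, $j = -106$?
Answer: $- \frac{318}{5} \approx -63.6$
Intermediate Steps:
$b{\left(C,r \right)} = - \frac{r}{5}$ ($b{\left(C,r \right)} = r \left(- \frac{1}{5}\right) = - \frac{r}{5}$)
$b{\left(3,\frac{0}{-2} - \frac{6}{2} \right)} j = - \frac{\frac{0}{-2} - \frac{6}{2}}{5} \left(-106\right) = - \frac{0 \left(- \frac{1}{2}\right) - 3}{5} \left(-106\right) = - \frac{0 - 3}{5} \left(-106\right) = \left(- \frac{1}{5}\right) \left(-3\right) \left(-106\right) = \frac{3}{5} \left(-106\right) = - \frac{318}{5}$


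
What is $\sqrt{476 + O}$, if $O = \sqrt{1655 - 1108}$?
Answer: $\sqrt{476 + \sqrt{547}} \approx 22.347$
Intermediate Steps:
$O = \sqrt{547} \approx 23.388$
$\sqrt{476 + O} = \sqrt{476 + \sqrt{547}}$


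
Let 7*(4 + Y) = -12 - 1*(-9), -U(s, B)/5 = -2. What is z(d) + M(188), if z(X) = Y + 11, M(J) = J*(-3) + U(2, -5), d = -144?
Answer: -3832/7 ≈ -547.43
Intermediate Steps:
U(s, B) = 10 (U(s, B) = -5*(-2) = 10)
Y = -31/7 (Y = -4 + (-12 - 1*(-9))/7 = -4 + (-12 + 9)/7 = -4 + (1/7)*(-3) = -4 - 3/7 = -31/7 ≈ -4.4286)
M(J) = 10 - 3*J (M(J) = J*(-3) + 10 = -3*J + 10 = 10 - 3*J)
z(X) = 46/7 (z(X) = -31/7 + 11 = 46/7)
z(d) + M(188) = 46/7 + (10 - 3*188) = 46/7 + (10 - 564) = 46/7 - 554 = -3832/7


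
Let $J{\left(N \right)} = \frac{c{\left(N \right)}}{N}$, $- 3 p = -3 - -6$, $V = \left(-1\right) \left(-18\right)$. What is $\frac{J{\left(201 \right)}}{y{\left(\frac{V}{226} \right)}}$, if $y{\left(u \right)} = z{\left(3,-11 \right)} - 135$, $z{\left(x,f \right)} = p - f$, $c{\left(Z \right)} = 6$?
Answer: $- \frac{2}{8375} \approx -0.00023881$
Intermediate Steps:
$V = 18$
$p = -1$ ($p = - \frac{-3 - -6}{3} = - \frac{-3 + 6}{3} = \left(- \frac{1}{3}\right) 3 = -1$)
$J{\left(N \right)} = \frac{6}{N}$
$z{\left(x,f \right)} = -1 - f$
$y{\left(u \right)} = -125$ ($y{\left(u \right)} = \left(-1 - -11\right) - 135 = \left(-1 + 11\right) - 135 = 10 - 135 = -125$)
$\frac{J{\left(201 \right)}}{y{\left(\frac{V}{226} \right)}} = \frac{6 \cdot \frac{1}{201}}{-125} = 6 \cdot \frac{1}{201} \left(- \frac{1}{125}\right) = \frac{2}{67} \left(- \frac{1}{125}\right) = - \frac{2}{8375}$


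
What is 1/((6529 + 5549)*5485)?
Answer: 1/66247830 ≈ 1.5095e-8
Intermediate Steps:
1/((6529 + 5549)*5485) = (1/5485)/12078 = (1/12078)*(1/5485) = 1/66247830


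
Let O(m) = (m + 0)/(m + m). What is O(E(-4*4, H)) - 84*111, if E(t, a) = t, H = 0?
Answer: -18647/2 ≈ -9323.5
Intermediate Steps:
O(m) = ½ (O(m) = m/((2*m)) = m*(1/(2*m)) = ½)
O(E(-4*4, H)) - 84*111 = ½ - 84*111 = ½ - 9324 = -18647/2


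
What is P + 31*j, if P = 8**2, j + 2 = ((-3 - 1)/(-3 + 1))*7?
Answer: 436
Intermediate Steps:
j = 12 (j = -2 + ((-3 - 1)/(-3 + 1))*7 = -2 - 4/(-2)*7 = -2 - 4*(-1/2)*7 = -2 + 2*7 = -2 + 14 = 12)
P = 64
P + 31*j = 64 + 31*12 = 64 + 372 = 436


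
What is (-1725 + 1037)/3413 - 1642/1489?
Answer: -6628578/5081957 ≈ -1.3043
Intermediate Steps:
(-1725 + 1037)/3413 - 1642/1489 = -688*1/3413 - 1642*1/1489 = -688/3413 - 1642/1489 = -6628578/5081957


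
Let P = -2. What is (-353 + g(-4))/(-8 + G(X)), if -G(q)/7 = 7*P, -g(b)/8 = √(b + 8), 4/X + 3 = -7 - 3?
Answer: -41/10 ≈ -4.1000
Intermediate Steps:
X = -4/13 (X = 4/(-3 + (-7 - 3)) = 4/(-3 - 10) = 4/(-13) = 4*(-1/13) = -4/13 ≈ -0.30769)
g(b) = -8*√(8 + b) (g(b) = -8*√(b + 8) = -8*√(8 + b))
G(q) = 98 (G(q) = -49*(-2) = -7*(-14) = 98)
(-353 + g(-4))/(-8 + G(X)) = (-353 - 8*√(8 - 4))/(-8 + 98) = (-353 - 8*√4)/90 = (-353 - 8*2)*(1/90) = (-353 - 16)*(1/90) = -369*1/90 = -41/10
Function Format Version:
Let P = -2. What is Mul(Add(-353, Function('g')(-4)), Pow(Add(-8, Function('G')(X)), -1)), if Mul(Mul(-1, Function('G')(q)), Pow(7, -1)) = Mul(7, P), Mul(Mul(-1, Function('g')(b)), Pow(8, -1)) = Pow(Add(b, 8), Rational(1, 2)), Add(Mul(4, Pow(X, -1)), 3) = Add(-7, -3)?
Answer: Rational(-41, 10) ≈ -4.1000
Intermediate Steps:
X = Rational(-4, 13) (X = Mul(4, Pow(Add(-3, Add(-7, -3)), -1)) = Mul(4, Pow(Add(-3, -10), -1)) = Mul(4, Pow(-13, -1)) = Mul(4, Rational(-1, 13)) = Rational(-4, 13) ≈ -0.30769)
Function('g')(b) = Mul(-8, Pow(Add(8, b), Rational(1, 2))) (Function('g')(b) = Mul(-8, Pow(Add(b, 8), Rational(1, 2))) = Mul(-8, Pow(Add(8, b), Rational(1, 2))))
Function('G')(q) = 98 (Function('G')(q) = Mul(-7, Mul(7, -2)) = Mul(-7, -14) = 98)
Mul(Add(-353, Function('g')(-4)), Pow(Add(-8, Function('G')(X)), -1)) = Mul(Add(-353, Mul(-8, Pow(Add(8, -4), Rational(1, 2)))), Pow(Add(-8, 98), -1)) = Mul(Add(-353, Mul(-8, Pow(4, Rational(1, 2)))), Pow(90, -1)) = Mul(Add(-353, Mul(-8, 2)), Rational(1, 90)) = Mul(Add(-353, -16), Rational(1, 90)) = Mul(-369, Rational(1, 90)) = Rational(-41, 10)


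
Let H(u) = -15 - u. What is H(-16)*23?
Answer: 23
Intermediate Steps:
H(-16)*23 = (-15 - 1*(-16))*23 = (-15 + 16)*23 = 1*23 = 23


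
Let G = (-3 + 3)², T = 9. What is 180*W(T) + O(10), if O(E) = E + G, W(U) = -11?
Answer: -1970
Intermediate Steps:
G = 0 (G = 0² = 0)
O(E) = E (O(E) = E + 0 = E)
180*W(T) + O(10) = 180*(-11) + 10 = -1980 + 10 = -1970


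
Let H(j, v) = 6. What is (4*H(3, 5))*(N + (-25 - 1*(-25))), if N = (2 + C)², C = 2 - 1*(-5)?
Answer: 1944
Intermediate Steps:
C = 7 (C = 2 + 5 = 7)
N = 81 (N = (2 + 7)² = 9² = 81)
(4*H(3, 5))*(N + (-25 - 1*(-25))) = (4*6)*(81 + (-25 - 1*(-25))) = 24*(81 + (-25 + 25)) = 24*(81 + 0) = 24*81 = 1944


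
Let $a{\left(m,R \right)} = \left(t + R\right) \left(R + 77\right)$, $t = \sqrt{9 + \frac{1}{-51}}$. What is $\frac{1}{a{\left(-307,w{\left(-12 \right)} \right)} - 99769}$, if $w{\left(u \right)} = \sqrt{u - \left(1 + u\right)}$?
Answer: $\frac{51}{-5088270 + 3927 i + \sqrt{23358} \left(77 + i\right)} \approx -1.0046 \cdot 10^{-5} - 8.0739 \cdot 10^{-9} i$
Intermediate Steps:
$t = \frac{\sqrt{23358}}{51}$ ($t = \sqrt{9 - \frac{1}{51}} = \sqrt{\frac{458}{51}} = \frac{\sqrt{23358}}{51} \approx 2.9967$)
$w{\left(u \right)} = i$ ($w{\left(u \right)} = \sqrt{-1} = i$)
$a{\left(m,R \right)} = \left(77 + R\right) \left(R + \frac{\sqrt{23358}}{51}\right)$ ($a{\left(m,R \right)} = \left(\frac{\sqrt{23358}}{51} + R\right) \left(R + 77\right) = \left(R + \frac{\sqrt{23358}}{51}\right) \left(77 + R\right) = \left(77 + R\right) \left(R + \frac{\sqrt{23358}}{51}\right)$)
$\frac{1}{a{\left(-307,w{\left(-12 \right)} \right)} - 99769} = \frac{1}{\left(i^{2} + 77 i + \frac{77 \sqrt{23358}}{51} + \frac{i \sqrt{23358}}{51}\right) - 99769} = \frac{1}{\left(-1 + 77 i + \frac{77 \sqrt{23358}}{51} + \frac{i \sqrt{23358}}{51}\right) - 99769} = \frac{1}{-99770 + 77 i + \frac{77 \sqrt{23358}}{51} + \frac{i \sqrt{23358}}{51}}$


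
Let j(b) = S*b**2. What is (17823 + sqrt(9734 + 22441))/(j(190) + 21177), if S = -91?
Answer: -1371/251071 - 15*sqrt(143)/3263923 ≈ -0.0055156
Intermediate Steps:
j(b) = -91*b**2
(17823 + sqrt(9734 + 22441))/(j(190) + 21177) = (17823 + sqrt(9734 + 22441))/(-91*190**2 + 21177) = (17823 + sqrt(32175))/(-91*36100 + 21177) = (17823 + 15*sqrt(143))/(-3285100 + 21177) = (17823 + 15*sqrt(143))/(-3263923) = (17823 + 15*sqrt(143))*(-1/3263923) = -1371/251071 - 15*sqrt(143)/3263923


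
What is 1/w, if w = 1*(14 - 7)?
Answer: 1/7 ≈ 0.14286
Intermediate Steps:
w = 7 (w = 1*7 = 7)
1/w = 1/7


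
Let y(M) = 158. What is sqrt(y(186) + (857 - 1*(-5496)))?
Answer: sqrt(6511) ≈ 80.691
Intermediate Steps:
sqrt(y(186) + (857 - 1*(-5496))) = sqrt(158 + (857 - 1*(-5496))) = sqrt(158 + (857 + 5496)) = sqrt(158 + 6353) = sqrt(6511)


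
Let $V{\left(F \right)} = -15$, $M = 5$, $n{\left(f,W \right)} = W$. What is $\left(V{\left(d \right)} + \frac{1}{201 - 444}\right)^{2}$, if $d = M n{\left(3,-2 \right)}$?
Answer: $\frac{13293316}{59049} \approx 225.12$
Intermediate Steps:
$d = -10$ ($d = 5 \left(-2\right) = -10$)
$\left(V{\left(d \right)} + \frac{1}{201 - 444}\right)^{2} = \left(-15 + \frac{1}{201 - 444}\right)^{2} = \left(-15 + \frac{1}{-243}\right)^{2} = \left(-15 - \frac{1}{243}\right)^{2} = \left(- \frac{3646}{243}\right)^{2} = \frac{13293316}{59049}$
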